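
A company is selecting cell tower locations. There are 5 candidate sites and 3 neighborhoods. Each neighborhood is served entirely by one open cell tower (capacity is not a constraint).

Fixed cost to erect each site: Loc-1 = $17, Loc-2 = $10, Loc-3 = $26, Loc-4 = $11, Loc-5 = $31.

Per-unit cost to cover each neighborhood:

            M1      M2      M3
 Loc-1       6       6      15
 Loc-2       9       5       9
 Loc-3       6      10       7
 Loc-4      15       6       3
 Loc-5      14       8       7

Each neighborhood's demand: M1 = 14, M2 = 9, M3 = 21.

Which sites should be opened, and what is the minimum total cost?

Open Loc-1 and Loc-4; minimum total cost 229.

For any fixed open set, each neighborhood goes to its cheapest open site; total = fixed + service.
{Loc-1, Loc-4}: M1→Loc-1 6·14=84, M2→Loc-1 6·9=54, M3→Loc-4 3·21=63. Service 201; fixed 28; total 229.
{Loc-1, Loc-2, Loc-4}: M1→Loc-1 6·14=84, M2→Loc-2 5·9=45, M3→Loc-4 3·21=63. Service 192; fixed 38; total 230.
{Loc-3, Loc-4}: service 201 + fixed 37 = 238
{Loc-1, Loc-2, Loc-3, Loc-4, Loc-5}: service 192 + fixed 95 = 287
No other subset beats 229.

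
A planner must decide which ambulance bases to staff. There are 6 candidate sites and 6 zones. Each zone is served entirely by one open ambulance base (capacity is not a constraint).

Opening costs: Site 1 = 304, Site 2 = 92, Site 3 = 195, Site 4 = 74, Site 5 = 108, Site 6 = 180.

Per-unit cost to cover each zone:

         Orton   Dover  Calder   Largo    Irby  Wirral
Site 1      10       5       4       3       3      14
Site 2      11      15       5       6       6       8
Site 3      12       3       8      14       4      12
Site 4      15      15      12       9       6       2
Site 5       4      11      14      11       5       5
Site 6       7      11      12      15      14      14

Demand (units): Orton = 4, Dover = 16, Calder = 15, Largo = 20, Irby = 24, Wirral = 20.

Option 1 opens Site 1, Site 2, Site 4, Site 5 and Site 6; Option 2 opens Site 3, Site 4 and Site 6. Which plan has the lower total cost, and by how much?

Option 1: {Site 1, Site 2, Site 4, Site 5, Site 6}: Orton→Site 5 4·4=16, Dover→Site 1 5·16=80, Calder→Site 1 4·15=60, Largo→Site 1 3·20=60, Irby→Site 1 3·24=72, Wirral→Site 4 2·20=40. Service 328; fixed 758; total 1086.
Option 2: {Site 3, Site 4, Site 6}: Orton→Site 6 7·4=28, Dover→Site 3 3·16=48, Calder→Site 3 8·15=120, Largo→Site 4 9·20=180, Irby→Site 3 4·24=96, Wirral→Site 4 2·20=40. Service 512; fixed 449; total 961.
Difference: |1086 − 961| = 125.

Option 2 is cheaper by 125.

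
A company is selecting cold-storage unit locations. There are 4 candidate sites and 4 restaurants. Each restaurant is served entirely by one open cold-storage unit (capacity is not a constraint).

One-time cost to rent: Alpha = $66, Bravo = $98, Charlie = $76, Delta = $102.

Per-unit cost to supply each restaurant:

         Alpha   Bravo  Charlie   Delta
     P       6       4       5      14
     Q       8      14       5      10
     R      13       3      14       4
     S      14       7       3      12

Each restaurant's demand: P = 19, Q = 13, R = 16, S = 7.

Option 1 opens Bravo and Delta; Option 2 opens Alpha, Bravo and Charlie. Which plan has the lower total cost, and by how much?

Option 1: {Bravo, Delta}: P→Bravo 4·19=76, Q→Delta 10·13=130, R→Bravo 3·16=48, S→Bravo 7·7=49. Service 303; fixed 200; total 503.
Option 2: {Alpha, Bravo, Charlie}: P→Bravo 4·19=76, Q→Charlie 5·13=65, R→Bravo 3·16=48, S→Charlie 3·7=21. Service 210; fixed 240; total 450.
Difference: |503 − 450| = 53.

Option 2 is cheaper by 53.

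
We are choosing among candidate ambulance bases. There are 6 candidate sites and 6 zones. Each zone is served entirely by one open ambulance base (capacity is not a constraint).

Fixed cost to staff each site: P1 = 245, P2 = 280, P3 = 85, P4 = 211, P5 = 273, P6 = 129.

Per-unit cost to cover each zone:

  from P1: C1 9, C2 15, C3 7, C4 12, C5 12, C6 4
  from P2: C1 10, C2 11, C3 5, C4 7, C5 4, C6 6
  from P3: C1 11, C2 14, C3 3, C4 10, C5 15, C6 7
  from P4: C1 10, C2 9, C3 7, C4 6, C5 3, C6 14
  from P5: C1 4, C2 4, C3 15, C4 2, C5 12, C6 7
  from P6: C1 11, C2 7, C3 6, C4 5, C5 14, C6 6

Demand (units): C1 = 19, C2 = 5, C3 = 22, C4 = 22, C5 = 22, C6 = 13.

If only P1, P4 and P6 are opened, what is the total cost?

Total cost: 1151

Each zone is assigned to its cheapest site among the open ones.
{P1, P4, P6}: C1→P1 9·19=171, C2→P6 7·5=35, C3→P6 6·22=132, C4→P6 5·22=110, C5→P4 3·22=66, C6→P1 4·13=52. Service 566; fixed 585; total 1151.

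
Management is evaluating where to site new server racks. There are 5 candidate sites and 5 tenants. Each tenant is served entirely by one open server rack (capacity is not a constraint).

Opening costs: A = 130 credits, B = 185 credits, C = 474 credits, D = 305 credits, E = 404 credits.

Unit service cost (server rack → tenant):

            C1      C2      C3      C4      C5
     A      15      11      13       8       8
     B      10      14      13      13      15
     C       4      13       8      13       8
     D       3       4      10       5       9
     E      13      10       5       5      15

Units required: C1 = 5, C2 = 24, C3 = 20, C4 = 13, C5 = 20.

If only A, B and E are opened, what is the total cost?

Total cost: 1334

Each tenant is assigned to its cheapest site among the open ones.
{A, B, E}: C1→B 10·5=50, C2→E 10·24=240, C3→E 5·20=100, C4→E 5·13=65, C5→A 8·20=160. Service 615; fixed 719; total 1334.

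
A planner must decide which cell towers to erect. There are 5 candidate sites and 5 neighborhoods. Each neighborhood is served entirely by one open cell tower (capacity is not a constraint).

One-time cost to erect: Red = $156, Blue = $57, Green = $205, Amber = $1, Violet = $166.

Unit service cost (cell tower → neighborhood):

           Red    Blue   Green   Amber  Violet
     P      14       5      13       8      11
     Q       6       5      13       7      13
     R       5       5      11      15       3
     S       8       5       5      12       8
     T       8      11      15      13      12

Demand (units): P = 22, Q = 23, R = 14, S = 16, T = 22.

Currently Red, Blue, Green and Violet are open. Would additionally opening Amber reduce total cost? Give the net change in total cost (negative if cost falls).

Current service cost with {Red, Blue, Green, Violet}: 523.
Adding Amber: each neighborhood re-picks its cheapest; new service cost 523, saving 0.
Extra fixed cost: 1. Net change = 1 − 0 = 1.
(Totals: 1107 → 1108.)

No — net change +1 (cost rises by 1).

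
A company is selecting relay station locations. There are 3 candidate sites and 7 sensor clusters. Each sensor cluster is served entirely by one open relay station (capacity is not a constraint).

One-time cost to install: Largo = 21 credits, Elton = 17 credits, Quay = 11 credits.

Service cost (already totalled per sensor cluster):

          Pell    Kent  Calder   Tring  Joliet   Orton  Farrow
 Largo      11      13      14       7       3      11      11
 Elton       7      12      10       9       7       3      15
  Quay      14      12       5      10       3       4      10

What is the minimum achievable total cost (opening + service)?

For any fixed open set, each sensor cluster goes to its cheapest open site; total = fixed + service.
{Quay}: Pell→Quay 14, Kent→Quay 12, Calder→Quay 5, Tring→Quay 10, Joliet→Quay 3, Orton→Quay 4, Farrow→Quay 10. Service 58; fixed 11; total 69.
{Elton, Quay}: Pell→Elton 7, Kent→Elton 12, Calder→Quay 5, Tring→Elton 9, Joliet→Quay 3, Orton→Elton 3, Farrow→Quay 10. Service 49; fixed 28; total 77.
{Elton}: Pell→Elton 7, Kent→Elton 12, Calder→Elton 10, Tring→Elton 9, Joliet→Elton 7, Orton→Elton 3, Farrow→Elton 15. Service 63; fixed 17; total 80.
{Largo, Elton, Quay}: service 47 + fixed 49 = 96
(All 7 nonempty subsets were checked; Quay only is lowest.)

Minimum total cost: 69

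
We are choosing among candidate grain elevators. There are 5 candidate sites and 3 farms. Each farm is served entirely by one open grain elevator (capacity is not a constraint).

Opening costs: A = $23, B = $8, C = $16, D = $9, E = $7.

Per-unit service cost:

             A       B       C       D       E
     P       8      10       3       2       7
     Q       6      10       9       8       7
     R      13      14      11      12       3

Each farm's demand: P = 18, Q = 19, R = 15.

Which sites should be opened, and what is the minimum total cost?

For any fixed open set, each farm goes to its cheapest open site; total = fixed + service.
{D, E}: P→D 2·18=36, Q→E 7·19=133, R→E 3·15=45. Service 214; fixed 16; total 230.
{A, D, E}: P→D 2·18=36, Q→A 6·19=114, R→E 3·15=45. Service 195; fixed 39; total 234.
{B, D, E}: P→D 2·18=36, Q→E 7·19=133, R→E 3·15=45. Service 214; fixed 24; total 238.
{A, B, C, D, E}: P→D 2·18=36, Q→A 6·19=114, R→E 3·15=45. Service 195; fixed 63; total 258.
No other subset beats 230.

Open D and E; minimum total cost 230.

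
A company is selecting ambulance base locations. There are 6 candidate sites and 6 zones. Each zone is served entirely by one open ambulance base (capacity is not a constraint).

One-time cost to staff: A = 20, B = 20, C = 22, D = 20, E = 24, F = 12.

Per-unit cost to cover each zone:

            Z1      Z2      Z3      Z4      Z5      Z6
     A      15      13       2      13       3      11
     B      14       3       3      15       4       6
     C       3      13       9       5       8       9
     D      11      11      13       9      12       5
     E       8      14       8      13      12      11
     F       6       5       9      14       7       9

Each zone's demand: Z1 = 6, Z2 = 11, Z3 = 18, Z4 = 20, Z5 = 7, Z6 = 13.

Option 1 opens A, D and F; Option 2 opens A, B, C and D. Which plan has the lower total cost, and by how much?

Option 2 is cheaper by 90.

Option 1: {A, D, F}: Z1→F 6·6=36, Z2→F 5·11=55, Z3→A 2·18=36, Z4→D 9·20=180, Z5→A 3·7=21, Z6→D 5·13=65. Service 393; fixed 52; total 445.
Option 2: {A, B, C, D}: Z1→C 3·6=18, Z2→B 3·11=33, Z3→A 2·18=36, Z4→C 5·20=100, Z5→A 3·7=21, Z6→D 5·13=65. Service 273; fixed 82; total 355.
Difference: |445 − 355| = 90.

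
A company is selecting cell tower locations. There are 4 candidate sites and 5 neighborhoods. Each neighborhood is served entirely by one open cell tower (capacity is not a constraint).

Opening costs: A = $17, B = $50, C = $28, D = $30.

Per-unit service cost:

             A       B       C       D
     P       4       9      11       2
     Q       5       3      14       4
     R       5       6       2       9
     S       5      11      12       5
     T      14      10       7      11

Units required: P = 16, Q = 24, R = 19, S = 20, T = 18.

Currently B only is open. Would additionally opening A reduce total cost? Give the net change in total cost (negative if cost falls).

Current service cost with {B}: 730.
Adding A: each neighborhood re-picks its cheapest; new service cost 511, saving 219.
Extra fixed cost: 17. Net change = 17 − 219 = -202.
(Totals: 780 → 578.)

Yes — net change −202 (cost falls by 202).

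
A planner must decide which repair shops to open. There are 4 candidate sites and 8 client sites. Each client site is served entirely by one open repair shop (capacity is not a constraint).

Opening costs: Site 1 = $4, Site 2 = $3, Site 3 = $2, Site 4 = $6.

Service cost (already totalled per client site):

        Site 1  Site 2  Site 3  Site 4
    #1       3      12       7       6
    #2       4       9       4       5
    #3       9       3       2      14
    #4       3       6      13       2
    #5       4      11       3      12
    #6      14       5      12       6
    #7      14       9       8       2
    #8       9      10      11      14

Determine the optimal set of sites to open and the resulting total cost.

Open Site 1, Site 3 and Site 4; minimum total cost 43.

For any fixed open set, each client site goes to its cheapest open site; total = fixed + service.
{Site 1, Site 3, Site 4}: #1→Site 1 3, #2→Site 1 4, #3→Site 3 2, #4→Site 4 2, #5→Site 3 3, #6→Site 4 6, #7→Site 4 2, #8→Site 1 9. Service 31; fixed 12; total 43.
{Site 3, Site 4}: #1→Site 4 6, #2→Site 3 4, #3→Site 3 2, #4→Site 4 2, #5→Site 3 3, #6→Site 4 6, #7→Site 4 2, #8→Site 3 11. Service 36; fixed 8; total 44.
{Site 1, Site 2, Site 3, Site 4}: service 30 + fixed 15 = 45
{Site 3}: service 60 + fixed 2 = 62
No other subset beats 43.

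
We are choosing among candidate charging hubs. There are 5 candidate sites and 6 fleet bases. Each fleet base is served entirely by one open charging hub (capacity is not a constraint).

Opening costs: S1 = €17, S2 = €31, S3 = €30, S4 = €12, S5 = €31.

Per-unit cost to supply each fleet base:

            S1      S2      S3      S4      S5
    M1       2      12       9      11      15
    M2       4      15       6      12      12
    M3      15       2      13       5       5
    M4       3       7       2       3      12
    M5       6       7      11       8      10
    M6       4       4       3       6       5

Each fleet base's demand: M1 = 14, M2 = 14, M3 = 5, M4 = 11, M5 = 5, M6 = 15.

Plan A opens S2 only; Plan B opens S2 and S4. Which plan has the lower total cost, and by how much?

Plan A: {S2}: M1→S2 12·14=168, M2→S2 15·14=210, M3→S2 2·5=10, M4→S2 7·11=77, M5→S2 7·5=35, M6→S2 4·15=60. Service 560; fixed 31; total 591.
Plan B: {S2, S4}: M1→S4 11·14=154, M2→S4 12·14=168, M3→S2 2·5=10, M4→S4 3·11=33, M5→S2 7·5=35, M6→S2 4·15=60. Service 460; fixed 43; total 503.
Difference: |591 − 503| = 88.

Plan B is cheaper by 88.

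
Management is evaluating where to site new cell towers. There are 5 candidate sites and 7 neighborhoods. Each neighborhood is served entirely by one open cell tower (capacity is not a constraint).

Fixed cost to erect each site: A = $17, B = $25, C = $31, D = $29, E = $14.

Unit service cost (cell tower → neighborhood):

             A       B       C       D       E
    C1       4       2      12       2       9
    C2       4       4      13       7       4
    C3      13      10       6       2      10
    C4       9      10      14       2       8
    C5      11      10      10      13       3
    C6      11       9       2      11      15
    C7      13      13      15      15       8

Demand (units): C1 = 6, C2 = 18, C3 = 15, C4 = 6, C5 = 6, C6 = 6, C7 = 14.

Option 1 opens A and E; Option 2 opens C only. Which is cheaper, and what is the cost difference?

Option 1: {A, E}: C1→A 4·6=24, C2→A 4·18=72, C3→E 10·15=150, C4→E 8·6=48, C5→E 3·6=18, C6→A 11·6=66, C7→E 8·14=112. Service 490; fixed 31; total 521.
Option 2: {C}: C1→C 12·6=72, C2→C 13·18=234, C3→C 6·15=90, C4→C 14·6=84, C5→C 10·6=60, C6→C 2·6=12, C7→C 15·14=210. Service 762; fixed 31; total 793.
Difference: |521 − 793| = 272.

Option 1 is cheaper by 272.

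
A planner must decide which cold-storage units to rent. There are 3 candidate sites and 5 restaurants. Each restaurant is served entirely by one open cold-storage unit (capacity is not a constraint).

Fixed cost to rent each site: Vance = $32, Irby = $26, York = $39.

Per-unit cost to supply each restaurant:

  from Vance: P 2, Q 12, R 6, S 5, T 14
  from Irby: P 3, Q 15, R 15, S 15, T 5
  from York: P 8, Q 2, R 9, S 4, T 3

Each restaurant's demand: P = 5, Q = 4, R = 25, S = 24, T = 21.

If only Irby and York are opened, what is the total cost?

Each restaurant is assigned to its cheapest site among the open ones.
{Irby, York}: P→Irby 3·5=15, Q→York 2·4=8, R→York 9·25=225, S→York 4·24=96, T→York 3·21=63. Service 407; fixed 65; total 472.

Total cost: 472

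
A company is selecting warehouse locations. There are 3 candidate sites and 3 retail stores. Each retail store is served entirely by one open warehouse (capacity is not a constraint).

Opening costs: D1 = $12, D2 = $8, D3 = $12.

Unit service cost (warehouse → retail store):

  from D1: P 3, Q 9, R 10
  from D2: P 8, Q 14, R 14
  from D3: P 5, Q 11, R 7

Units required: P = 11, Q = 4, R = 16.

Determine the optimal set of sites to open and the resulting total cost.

Open D1 and D3; minimum total cost 205.

For any fixed open set, each retail store goes to its cheapest open site; total = fixed + service.
{D1, D3}: P→D1 3·11=33, Q→D1 9·4=36, R→D3 7·16=112. Service 181; fixed 24; total 205.
{D1, D2, D3}: service 181 + fixed 32 = 213
{D3}: service 211 + fixed 12 = 223
{D2}: service 368 + fixed 8 = 376
No other subset beats 205.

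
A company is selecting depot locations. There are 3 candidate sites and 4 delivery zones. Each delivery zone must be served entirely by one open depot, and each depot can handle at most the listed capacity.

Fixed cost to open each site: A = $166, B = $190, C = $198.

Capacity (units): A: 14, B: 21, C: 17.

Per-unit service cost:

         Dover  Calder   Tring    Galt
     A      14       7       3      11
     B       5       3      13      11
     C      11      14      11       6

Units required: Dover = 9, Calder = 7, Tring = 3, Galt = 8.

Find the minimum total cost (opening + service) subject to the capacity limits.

Open {A, B}: Dover→B 5·9=45, Calder→B 3·7=21, Tring→A 3·3=9, Galt→A 11·8=88.
Loads: A carries 11/14, B carries 16/21. Service 163; fixed 356; total 519.
Next best feasible plan costs 535.

Minimum total cost: 519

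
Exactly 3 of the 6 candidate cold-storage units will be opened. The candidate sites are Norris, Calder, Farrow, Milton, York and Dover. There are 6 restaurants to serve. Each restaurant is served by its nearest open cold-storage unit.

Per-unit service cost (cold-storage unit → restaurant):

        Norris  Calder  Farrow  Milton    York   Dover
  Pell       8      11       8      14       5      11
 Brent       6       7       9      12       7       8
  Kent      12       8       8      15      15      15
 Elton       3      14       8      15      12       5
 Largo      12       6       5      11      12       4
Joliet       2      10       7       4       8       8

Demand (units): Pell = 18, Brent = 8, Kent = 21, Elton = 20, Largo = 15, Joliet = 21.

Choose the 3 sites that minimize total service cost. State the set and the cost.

With exactly 3 open, each restaurant uses its cheapest among the chosen.
{Norris, Farrow, York}: Pell→York 5·18=90, Brent→Norris 6·8=48, Kent→Farrow 8·21=168, Elton→Norris 3·20=60, Largo→Farrow 5·15=75, Joliet→Norris 2·21=42. Service cost 483.
{Norris, Calder, York}: service cost 498
{Norris, Calder, Dover}: service cost 522
Among all 20 size-3 choices, {Norris, Farrow, York} is lowest.

Choose Norris, Farrow and York; total service cost 483.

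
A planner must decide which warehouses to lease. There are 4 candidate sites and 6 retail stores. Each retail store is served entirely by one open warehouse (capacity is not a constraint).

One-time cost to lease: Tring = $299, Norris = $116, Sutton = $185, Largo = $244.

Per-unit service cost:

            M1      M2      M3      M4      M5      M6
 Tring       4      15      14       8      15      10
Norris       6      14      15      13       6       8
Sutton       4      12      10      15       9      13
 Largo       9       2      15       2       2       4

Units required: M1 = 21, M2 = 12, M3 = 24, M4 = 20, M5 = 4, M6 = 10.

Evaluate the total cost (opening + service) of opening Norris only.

Each retail store is assigned to its cheapest site among the open ones.
{Norris}: M1→Norris 6·21=126, M2→Norris 14·12=168, M3→Norris 15·24=360, M4→Norris 13·20=260, M5→Norris 6·4=24, M6→Norris 8·10=80. Service 1018; fixed 116; total 1134.

Total cost: 1134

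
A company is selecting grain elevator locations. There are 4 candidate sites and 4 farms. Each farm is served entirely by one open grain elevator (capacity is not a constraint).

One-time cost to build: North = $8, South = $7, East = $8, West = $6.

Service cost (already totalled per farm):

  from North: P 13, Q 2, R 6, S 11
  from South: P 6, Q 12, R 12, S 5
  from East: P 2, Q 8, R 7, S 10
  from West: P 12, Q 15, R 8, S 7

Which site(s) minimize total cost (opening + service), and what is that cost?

Open North and South; minimum total cost 34.

For any fixed open set, each farm goes to its cheapest open site; total = fixed + service.
{North, South}: P→South 6, Q→North 2, R→North 6, S→South 5. Service 19; fixed 15; total 34.
{East}: service 27 + fixed 8 = 35
{North, East}: service 20 + fixed 16 = 36
{North, South, East, West}: service 15 + fixed 29 = 44
No other subset beats 34.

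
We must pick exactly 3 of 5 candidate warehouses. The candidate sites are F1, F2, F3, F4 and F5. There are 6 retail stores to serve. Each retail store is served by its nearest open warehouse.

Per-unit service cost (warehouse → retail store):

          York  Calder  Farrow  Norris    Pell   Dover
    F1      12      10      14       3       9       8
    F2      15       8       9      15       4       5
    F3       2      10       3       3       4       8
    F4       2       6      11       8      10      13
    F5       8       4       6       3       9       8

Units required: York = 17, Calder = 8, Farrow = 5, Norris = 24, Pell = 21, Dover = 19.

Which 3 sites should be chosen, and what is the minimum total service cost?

With exactly 3 open, each retail store uses its cheapest among the chosen.
{F2, F3, F5}: York→F3 2·17=34, Calder→F5 4·8=32, Farrow→F3 3·5=15, Norris→F3 3·24=72, Pell→F2 4·21=84, Dover→F2 5·19=95. Service cost 332.
{F2, F4, F5}: service cost 347
{F2, F3, F4}: service cost 348
Among all 10 size-3 choices, {F2, F3, F5} is lowest.

Choose F2, F3 and F5; total service cost 332.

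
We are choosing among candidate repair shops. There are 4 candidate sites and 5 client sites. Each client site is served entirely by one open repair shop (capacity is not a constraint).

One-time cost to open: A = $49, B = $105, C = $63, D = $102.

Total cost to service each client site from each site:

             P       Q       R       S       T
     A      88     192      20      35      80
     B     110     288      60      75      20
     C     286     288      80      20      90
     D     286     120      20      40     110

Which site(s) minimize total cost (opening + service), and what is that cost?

For any fixed open set, each client site goes to its cheapest open site; total = fixed + service.
{A}: P→A 88, Q→A 192, R→A 20, S→A 35, T→A 80. Service 415; fixed 49; total 464.
{A, D}: service 343 + fixed 151 = 494
{A, B}: service 355 + fixed 154 = 509
{A, B, C, D}: service 268 + fixed 319 = 587
(All 15 nonempty subsets were checked; A only is lowest.)

Open A only; minimum total cost 464.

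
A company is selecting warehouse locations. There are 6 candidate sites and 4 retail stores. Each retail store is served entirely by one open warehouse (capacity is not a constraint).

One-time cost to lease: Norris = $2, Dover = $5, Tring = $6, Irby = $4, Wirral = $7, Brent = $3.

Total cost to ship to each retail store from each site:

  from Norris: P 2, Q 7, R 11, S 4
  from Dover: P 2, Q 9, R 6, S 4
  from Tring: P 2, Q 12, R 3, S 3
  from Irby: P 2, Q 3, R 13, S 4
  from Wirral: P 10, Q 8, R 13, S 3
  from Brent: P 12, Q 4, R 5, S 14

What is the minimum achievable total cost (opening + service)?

For any fixed open set, each retail store goes to its cheapest open site; total = fixed + service.
{Norris, Brent}: P→Norris 2, Q→Brent 4, R→Brent 5, S→Norris 4. Service 15; fixed 5; total 20.
{Tring, Irby}: service 11 + fixed 10 = 21
{Tring, Brent}: P→Tring 2, Q→Brent 4, R→Tring 3, S→Tring 3. Service 12; fixed 9; total 21.
{Norris, Dover, Tring, Irby, Wirral, Brent}: service 11 + fixed 27 = 38
No other subset beats 20.

Minimum total cost: 20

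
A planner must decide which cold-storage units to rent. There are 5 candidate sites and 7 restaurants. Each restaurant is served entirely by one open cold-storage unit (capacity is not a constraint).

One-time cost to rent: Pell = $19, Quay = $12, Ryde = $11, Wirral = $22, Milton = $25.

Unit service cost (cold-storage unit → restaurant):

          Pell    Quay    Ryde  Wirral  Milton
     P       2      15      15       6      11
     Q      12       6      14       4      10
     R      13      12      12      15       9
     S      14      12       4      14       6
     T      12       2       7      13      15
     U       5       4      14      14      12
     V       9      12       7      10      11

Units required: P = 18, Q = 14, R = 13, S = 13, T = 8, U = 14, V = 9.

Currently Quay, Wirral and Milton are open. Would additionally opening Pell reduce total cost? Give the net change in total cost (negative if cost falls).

Current service cost with {Quay, Wirral, Milton}: 521.
Adding Pell: each restaurant re-picks its cheapest; new service cost 440, saving 81.
Extra fixed cost: 19. Net change = 19 − 81 = -62.
(Totals: 580 → 518.)

Yes — net change −62 (cost falls by 62).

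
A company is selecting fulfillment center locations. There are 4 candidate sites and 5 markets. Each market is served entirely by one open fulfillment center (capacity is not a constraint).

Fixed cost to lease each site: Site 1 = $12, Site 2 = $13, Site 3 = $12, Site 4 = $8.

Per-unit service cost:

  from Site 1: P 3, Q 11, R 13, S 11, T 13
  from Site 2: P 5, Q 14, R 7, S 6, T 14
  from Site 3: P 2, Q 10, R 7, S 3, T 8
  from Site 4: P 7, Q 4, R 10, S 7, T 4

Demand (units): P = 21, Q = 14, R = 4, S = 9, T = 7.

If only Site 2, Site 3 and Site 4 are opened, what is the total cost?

Each market is assigned to its cheapest site among the open ones.
{Site 2, Site 3, Site 4}: P→Site 3 2·21=42, Q→Site 4 4·14=56, R→Site 2 7·4=28, S→Site 3 3·9=27, T→Site 4 4·7=28. Service 181; fixed 33; total 214.

Total cost: 214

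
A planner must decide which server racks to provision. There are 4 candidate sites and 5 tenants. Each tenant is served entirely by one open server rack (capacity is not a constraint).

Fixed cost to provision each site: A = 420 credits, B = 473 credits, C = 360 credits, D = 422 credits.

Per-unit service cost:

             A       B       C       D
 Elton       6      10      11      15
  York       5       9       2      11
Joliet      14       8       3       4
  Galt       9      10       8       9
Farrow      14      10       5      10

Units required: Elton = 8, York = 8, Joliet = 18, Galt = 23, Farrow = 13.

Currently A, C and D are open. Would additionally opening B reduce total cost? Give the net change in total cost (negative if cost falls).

Current service cost with {A, C, D}: 367.
Adding B: each tenant re-picks its cheapest; new service cost 367, saving 0.
Extra fixed cost: 473. Net change = 473 − 0 = 473.
(Totals: 1569 → 2042.)

No — net change +473 (cost rises by 473).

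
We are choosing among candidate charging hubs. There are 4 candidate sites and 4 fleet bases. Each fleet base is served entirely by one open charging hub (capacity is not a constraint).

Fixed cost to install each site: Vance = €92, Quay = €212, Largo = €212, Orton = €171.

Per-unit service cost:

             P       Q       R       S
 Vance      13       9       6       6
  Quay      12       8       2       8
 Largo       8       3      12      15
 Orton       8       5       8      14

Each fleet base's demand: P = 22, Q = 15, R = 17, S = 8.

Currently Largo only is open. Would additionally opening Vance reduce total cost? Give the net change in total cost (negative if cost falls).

Yes — net change −82 (cost falls by 82).

Current service cost with {Largo}: 545.
Adding Vance: each fleet base re-picks its cheapest; new service cost 371, saving 174.
Extra fixed cost: 92. Net change = 92 − 174 = -82.
(Totals: 757 → 675.)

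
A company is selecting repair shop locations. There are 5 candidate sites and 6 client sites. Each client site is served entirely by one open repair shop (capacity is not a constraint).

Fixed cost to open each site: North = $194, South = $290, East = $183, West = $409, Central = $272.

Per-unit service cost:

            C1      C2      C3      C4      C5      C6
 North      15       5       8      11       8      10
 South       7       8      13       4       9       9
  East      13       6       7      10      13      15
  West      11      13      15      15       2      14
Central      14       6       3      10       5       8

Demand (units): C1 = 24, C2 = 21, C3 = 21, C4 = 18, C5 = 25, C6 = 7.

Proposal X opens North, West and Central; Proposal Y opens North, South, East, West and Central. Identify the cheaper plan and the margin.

Proposal X: {North, West, Central}: C1→West 11·24=264, C2→North 5·21=105, C3→Central 3·21=63, C4→Central 10·18=180, C5→West 2·25=50, C6→Central 8·7=56. Service 718; fixed 875; total 1593.
Proposal Y: {North, South, East, West, Central}: C1→South 7·24=168, C2→North 5·21=105, C3→Central 3·21=63, C4→South 4·18=72, C5→West 2·25=50, C6→Central 8·7=56. Service 514; fixed 1348; total 1862.
Difference: |1593 − 1862| = 269.

Proposal X is cheaper by 269.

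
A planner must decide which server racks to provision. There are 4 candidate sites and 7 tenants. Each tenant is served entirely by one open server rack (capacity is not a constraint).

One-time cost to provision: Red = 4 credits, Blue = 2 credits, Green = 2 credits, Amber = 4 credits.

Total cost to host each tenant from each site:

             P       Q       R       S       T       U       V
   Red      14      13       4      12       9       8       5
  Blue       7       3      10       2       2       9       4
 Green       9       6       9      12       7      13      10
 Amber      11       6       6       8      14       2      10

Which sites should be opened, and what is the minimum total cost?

For any fixed open set, each tenant goes to its cheapest open site; total = fixed + service.
{Blue, Amber}: P→Blue 7, Q→Blue 3, R→Amber 6, S→Blue 2, T→Blue 2, U→Amber 2, V→Blue 4. Service 26; fixed 6; total 32.
{Red, Blue, Amber}: service 24 + fixed 10 = 34
{Blue, Green, Amber}: P→Blue 7, Q→Blue 3, R→Amber 6, S→Blue 2, T→Blue 2, U→Amber 2, V→Blue 4. Service 26; fixed 8; total 34.
{Red, Blue, Green, Amber}: service 24 + fixed 12 = 36
No other subset beats 32.

Open Blue and Amber; minimum total cost 32.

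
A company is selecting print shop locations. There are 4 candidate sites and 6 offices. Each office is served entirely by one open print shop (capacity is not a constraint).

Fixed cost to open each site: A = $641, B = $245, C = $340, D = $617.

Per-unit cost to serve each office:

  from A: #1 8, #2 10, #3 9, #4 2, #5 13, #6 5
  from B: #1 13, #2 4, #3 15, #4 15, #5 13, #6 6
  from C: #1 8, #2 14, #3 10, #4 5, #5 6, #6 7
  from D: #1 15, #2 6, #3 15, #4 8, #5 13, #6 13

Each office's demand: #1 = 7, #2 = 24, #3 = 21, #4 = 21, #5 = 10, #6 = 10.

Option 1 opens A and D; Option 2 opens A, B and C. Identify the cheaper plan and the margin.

Option 1: {A, D}: #1→A 8·7=56, #2→D 6·24=144, #3→A 9·21=189, #4→A 2·21=42, #5→A 13·10=130, #6→A 5·10=50. Service 611; fixed 1258; total 1869.
Option 2: {A, B, C}: #1→A 8·7=56, #2→B 4·24=96, #3→A 9·21=189, #4→A 2·21=42, #5→C 6·10=60, #6→A 5·10=50. Service 493; fixed 1226; total 1719.
Difference: |1869 − 1719| = 150.

Option 2 is cheaper by 150.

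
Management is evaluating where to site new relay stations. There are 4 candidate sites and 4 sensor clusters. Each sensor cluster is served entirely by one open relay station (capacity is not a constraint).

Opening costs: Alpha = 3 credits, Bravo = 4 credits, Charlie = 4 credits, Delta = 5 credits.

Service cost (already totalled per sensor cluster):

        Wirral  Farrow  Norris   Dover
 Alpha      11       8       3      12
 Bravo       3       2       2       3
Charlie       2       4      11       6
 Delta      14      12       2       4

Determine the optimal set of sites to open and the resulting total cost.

Open Bravo only; minimum total cost 14.

For any fixed open set, each sensor cluster goes to its cheapest open site; total = fixed + service.
{Bravo}: Wirral→Bravo 3, Farrow→Bravo 2, Norris→Bravo 2, Dover→Bravo 3. Service 10; fixed 4; total 14.
{Alpha, Bravo}: service 10 + fixed 7 = 17
{Bravo, Charlie}: service 9 + fixed 8 = 17
{Alpha, Bravo, Charlie, Delta}: Wirral→Charlie 2, Farrow→Bravo 2, Norris→Bravo 2, Dover→Bravo 3. Service 9; fixed 16; total 25.
No other subset beats 14.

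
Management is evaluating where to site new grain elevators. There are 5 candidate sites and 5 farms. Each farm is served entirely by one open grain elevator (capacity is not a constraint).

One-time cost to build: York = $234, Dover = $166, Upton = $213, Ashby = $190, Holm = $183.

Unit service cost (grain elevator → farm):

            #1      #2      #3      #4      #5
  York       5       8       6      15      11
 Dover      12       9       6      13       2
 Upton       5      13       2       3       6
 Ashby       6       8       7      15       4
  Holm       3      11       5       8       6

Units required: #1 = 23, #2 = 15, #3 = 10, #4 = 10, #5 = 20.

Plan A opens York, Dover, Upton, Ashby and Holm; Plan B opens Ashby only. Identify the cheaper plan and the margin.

Plan A: {York, Dover, Upton, Ashby, Holm}: #1→Holm 3·23=69, #2→York 8·15=120, #3→Upton 2·10=20, #4→Upton 3·10=30, #5→Dover 2·20=40. Service 279; fixed 986; total 1265.
Plan B: {Ashby}: #1→Ashby 6·23=138, #2→Ashby 8·15=120, #3→Ashby 7·10=70, #4→Ashby 15·10=150, #5→Ashby 4·20=80. Service 558; fixed 190; total 748.
Difference: |1265 − 748| = 517.

Plan B is cheaper by 517.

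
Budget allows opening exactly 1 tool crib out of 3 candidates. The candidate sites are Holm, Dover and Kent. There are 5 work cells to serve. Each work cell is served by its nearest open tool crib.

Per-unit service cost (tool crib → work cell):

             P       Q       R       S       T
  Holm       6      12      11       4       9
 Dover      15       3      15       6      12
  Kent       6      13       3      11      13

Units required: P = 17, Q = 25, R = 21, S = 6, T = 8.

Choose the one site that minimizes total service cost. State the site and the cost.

Choose Kent only; total service cost 660.

With exactly 1 open, each work cell uses its cheapest among the chosen.
{Kent}: P→Kent 6·17=102, Q→Kent 13·25=325, R→Kent 3·21=63, S→Kent 11·6=66, T→Kent 13·8=104. Service cost 660.
{Holm}: service cost 729
{Dover}: service cost 777
Among all 3 size-1 choices, {Kent} is lowest.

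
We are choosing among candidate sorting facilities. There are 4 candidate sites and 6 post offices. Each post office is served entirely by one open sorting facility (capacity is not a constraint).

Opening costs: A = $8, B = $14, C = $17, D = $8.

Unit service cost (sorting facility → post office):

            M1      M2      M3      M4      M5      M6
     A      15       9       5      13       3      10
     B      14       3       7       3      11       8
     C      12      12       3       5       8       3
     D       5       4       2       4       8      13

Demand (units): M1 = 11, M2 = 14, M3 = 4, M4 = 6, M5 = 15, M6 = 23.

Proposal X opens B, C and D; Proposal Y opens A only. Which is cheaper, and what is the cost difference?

Proposal X: {B, C, D}: M1→D 5·11=55, M2→B 3·14=42, M3→D 2·4=8, M4→B 3·6=18, M5→C 8·15=120, M6→C 3·23=69. Service 312; fixed 39; total 351.
Proposal Y: {A}: M1→A 15·11=165, M2→A 9·14=126, M3→A 5·4=20, M4→A 13·6=78, M5→A 3·15=45, M6→A 10·23=230. Service 664; fixed 8; total 672.
Difference: |351 − 672| = 321.

Proposal X is cheaper by 321.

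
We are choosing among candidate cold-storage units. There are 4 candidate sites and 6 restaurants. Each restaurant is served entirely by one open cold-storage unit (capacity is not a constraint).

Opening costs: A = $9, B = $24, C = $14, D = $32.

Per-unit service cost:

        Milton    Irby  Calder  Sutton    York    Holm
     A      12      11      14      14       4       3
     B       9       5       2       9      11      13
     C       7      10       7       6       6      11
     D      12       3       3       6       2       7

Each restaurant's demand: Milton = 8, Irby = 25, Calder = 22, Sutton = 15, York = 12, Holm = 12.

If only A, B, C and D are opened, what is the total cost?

Total cost: 404

Each restaurant is assigned to its cheapest site among the open ones.
{A, B, C, D}: Milton→C 7·8=56, Irby→D 3·25=75, Calder→B 2·22=44, Sutton→C 6·15=90, York→D 2·12=24, Holm→A 3·12=36. Service 325; fixed 79; total 404.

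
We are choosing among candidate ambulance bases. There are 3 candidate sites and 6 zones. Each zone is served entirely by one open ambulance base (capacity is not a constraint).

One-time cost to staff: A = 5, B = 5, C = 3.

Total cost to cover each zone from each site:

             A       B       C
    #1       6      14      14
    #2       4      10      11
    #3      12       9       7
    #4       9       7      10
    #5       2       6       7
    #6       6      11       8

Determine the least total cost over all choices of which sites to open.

For any fixed open set, each zone goes to its cheapest open site; total = fixed + service.
{A, C}: #1→A 6, #2→A 4, #3→C 7, #4→A 9, #5→A 2, #6→A 6. Service 34; fixed 8; total 42.
{A}: service 39 + fixed 5 = 44
{A, B}: service 34 + fixed 10 = 44
{A, B, C}: #1→A 6, #2→A 4, #3→C 7, #4→B 7, #5→A 2, #6→A 6. Service 32; fixed 13; total 45.
No other subset beats 42.

Minimum total cost: 42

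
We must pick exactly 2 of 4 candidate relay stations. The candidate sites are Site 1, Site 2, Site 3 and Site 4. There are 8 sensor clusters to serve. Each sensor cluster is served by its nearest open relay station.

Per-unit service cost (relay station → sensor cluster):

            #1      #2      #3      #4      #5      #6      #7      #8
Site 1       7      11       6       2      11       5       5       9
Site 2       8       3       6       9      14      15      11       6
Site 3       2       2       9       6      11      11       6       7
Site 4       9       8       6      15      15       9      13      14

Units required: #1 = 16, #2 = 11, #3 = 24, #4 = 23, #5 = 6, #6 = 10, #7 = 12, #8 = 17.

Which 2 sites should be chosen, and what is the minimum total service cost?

Choose Site 1 and Site 3; total service cost 539.

With exactly 2 open, each sensor cluster uses its cheapest among the chosen.
{Site 1, Site 3}: #1→Site 3 2·16=32, #2→Site 3 2·11=22, #3→Site 1 6·24=144, #4→Site 1 2·23=46, #5→Site 1 11·6=66, #6→Site 1 5·10=50, #7→Site 1 5·12=60, #8→Site 3 7·17=119. Service cost 539.
{Site 1, Site 2}: service cost 613
{Site 3, Site 4}: service cost 683
Among all 6 size-2 choices, {Site 1, Site 3} is lowest.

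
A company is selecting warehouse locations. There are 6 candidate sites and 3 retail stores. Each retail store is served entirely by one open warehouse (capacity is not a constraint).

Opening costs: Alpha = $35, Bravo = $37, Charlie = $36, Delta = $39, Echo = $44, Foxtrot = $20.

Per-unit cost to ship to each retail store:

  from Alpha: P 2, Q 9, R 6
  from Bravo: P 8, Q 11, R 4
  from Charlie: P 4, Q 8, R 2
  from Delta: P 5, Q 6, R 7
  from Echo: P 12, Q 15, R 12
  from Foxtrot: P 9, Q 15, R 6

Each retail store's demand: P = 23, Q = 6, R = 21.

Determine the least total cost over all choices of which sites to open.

For any fixed open set, each retail store goes to its cheapest open site; total = fixed + service.
{Alpha, Charlie}: P→Alpha 2·23=46, Q→Charlie 8·6=48, R→Charlie 2·21=42. Service 136; fixed 71; total 207.
{Charlie}: P→Charlie 4·23=92, Q→Charlie 8·6=48, R→Charlie 2·21=42. Service 182; fixed 36; total 218.
{Alpha, Charlie, Foxtrot}: P→Alpha 2·23=46, Q→Charlie 8·6=48, R→Charlie 2·21=42. Service 136; fixed 91; total 227.
{Alpha, Bravo, Charlie, Delta, Echo, Foxtrot}: service 124 + fixed 211 = 335
No other subset beats 207.

Minimum total cost: 207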